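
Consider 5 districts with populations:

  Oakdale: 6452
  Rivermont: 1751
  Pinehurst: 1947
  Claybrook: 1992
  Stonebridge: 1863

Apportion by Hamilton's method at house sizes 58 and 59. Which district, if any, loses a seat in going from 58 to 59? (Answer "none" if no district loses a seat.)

At 58 seats: Oakdale 27, Rivermont 7, Pinehurst 8, Claybrook 8, Stonebridge 8.
At 59 seats: Oakdale 27, Rivermont 7, Pinehurst 8, Claybrook 9, Stonebridge 8.
No district's allocation decreased.

none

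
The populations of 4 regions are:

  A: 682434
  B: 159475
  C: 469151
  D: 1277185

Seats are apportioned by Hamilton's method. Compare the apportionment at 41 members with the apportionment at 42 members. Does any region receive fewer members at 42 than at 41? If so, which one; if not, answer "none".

At 41 seats: A 11, B 3, C 7, D 20.
At 42 seats: A 11, B 2, C 8, D 21.
B drops from 3 to 2.

B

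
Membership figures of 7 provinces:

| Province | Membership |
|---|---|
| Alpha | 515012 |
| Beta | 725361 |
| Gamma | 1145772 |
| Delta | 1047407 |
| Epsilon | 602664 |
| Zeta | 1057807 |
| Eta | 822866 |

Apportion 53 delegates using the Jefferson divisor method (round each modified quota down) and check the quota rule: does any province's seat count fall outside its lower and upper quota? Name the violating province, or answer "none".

Standard quotas: Alpha 4.613, Beta 6.497, Gamma 10.263, Delta 9.382, Epsilon 5.398, Zeta 9.475, Eta 7.371.
Jefferson allocation: Alpha 4, Beta 6, Gamma 11, Delta 10, Epsilon 5, Zeta 10, Eta 7.
Every allocation lies between the lower and upper quota.

none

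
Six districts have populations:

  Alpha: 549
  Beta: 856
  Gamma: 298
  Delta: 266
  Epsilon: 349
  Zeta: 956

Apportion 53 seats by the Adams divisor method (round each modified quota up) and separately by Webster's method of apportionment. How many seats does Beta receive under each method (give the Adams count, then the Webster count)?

13 and 14

Adams: Alpha 9, Beta 13, Gamma 5, Delta 5, Epsilon 6, Zeta 15.
Webster: Alpha 9, Beta 14, Gamma 5, Delta 4, Epsilon 6, Zeta 15.
Beta gets 13 under Adams and 14 under Webster.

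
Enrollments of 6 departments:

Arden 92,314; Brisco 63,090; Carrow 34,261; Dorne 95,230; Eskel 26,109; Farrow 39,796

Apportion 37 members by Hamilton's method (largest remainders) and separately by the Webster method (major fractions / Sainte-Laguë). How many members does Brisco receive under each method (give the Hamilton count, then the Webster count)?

7 and 6

Hamilton: Arden 10, Brisco 7, Carrow 3, Dorne 10, Eskel 3, Farrow 4.
Webster: Arden 10, Brisco 6, Carrow 4, Dorne 10, Eskel 3, Farrow 4.
Brisco gets 7 under Hamilton and 6 under Webster.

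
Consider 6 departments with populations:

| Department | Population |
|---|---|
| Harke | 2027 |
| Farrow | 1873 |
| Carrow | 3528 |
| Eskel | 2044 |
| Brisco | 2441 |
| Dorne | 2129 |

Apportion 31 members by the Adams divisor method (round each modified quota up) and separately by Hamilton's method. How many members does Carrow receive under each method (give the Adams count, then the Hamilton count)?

7 and 8

Adams: Harke 5, Farrow 4, Carrow 7, Eskel 5, Brisco 5, Dorne 5.
Hamilton: Harke 4, Farrow 4, Carrow 8, Eskel 5, Brisco 5, Dorne 5.
Carrow gets 7 under Adams and 8 under Hamilton.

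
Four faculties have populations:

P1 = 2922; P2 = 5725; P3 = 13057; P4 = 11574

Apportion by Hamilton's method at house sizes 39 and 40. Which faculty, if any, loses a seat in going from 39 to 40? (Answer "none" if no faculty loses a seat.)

At 39 seats: P1 3, P2 7, P3 15, P4 14.
At 40 seats: P1 3, P2 7, P3 16, P4 14.
No faculty's allocation decreased.

none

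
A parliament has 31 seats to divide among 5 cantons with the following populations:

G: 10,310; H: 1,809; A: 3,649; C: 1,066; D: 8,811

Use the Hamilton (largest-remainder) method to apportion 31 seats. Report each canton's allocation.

The standard divisor is 25645/31 ≈ 827.258.
Standard quotas: G 12.4629, H 2.1867, A 4.4110, C 1.2886, D 10.6508.
Lower quotas: G 12, H 2, A 4, C 1, D 10 (sum 29, leaving 2 seats).
Remainders in descending order: D 0.6508, G 0.4629, A 0.4110, C 0.2886, H 0.1867.
Largest remainders: D, G receive the extra seats.

G 13, H 2, A 4, C 1, D 11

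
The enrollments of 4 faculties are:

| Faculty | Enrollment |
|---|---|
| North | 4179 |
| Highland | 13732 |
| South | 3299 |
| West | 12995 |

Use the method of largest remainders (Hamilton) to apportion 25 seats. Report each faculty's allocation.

Standard divisor: 34205 ÷ 25 ≈ 1368.2.
Standard quotas: North 3.0544, Highland 10.0365, South 2.4112, West 9.4979.
Lower quotas: North 3, Highland 10, South 2, West 9 (sum 24, leaving 1 seat).
Remainders in descending order: West 0.4979, South 0.4112, North 0.0544, Highland 0.0365.
Largest remainder: West receives the extra seat.

North: 3, Highland: 10, South: 2, West: 10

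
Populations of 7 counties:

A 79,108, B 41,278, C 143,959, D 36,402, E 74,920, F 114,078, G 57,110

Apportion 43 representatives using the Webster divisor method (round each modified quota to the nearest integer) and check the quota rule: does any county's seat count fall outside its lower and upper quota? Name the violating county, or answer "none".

Standard quotas: A 6.220, B 3.246, C 11.320, D 2.862, E 5.891, F 8.970, G 4.491.
Webster allocation: A 6, B 3, C 11, D 3, E 6, F 9, G 5.
Every allocation lies between the lower and upper quota.

none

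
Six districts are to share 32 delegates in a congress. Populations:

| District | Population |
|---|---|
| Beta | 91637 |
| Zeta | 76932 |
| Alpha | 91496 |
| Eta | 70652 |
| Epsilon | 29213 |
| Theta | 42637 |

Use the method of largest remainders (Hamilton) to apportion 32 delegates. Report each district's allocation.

Standard divisor: 402567 ÷ 32 ≈ 12580.219.
Standard quotas: Beta 7.2842, Zeta 6.1153, Alpha 7.2730, Eta 5.6161, Epsilon 2.3221, Theta 3.3892.
Lower quotas: Beta 7, Zeta 6, Alpha 7, Eta 5, Epsilon 2, Theta 3 (sum 30, leaving 2 seats).
Remainders in descending order: Eta 0.6161, Theta 0.3892, Epsilon 0.3221, Beta 0.2842, Alpha 0.2730, Zeta 0.1153.
The surplus seats go to Eta, Theta.

Beta=7, Zeta=6, Alpha=7, Eta=6, Epsilon=2, Theta=4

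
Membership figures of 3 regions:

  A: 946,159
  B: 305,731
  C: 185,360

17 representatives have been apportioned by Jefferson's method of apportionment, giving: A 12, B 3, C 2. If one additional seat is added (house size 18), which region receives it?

B

Priority for the next seat is population ÷ (current seats + 1).
Priorities: A 72781.462, B 76432.750, C 61786.667.
Highest priority: B.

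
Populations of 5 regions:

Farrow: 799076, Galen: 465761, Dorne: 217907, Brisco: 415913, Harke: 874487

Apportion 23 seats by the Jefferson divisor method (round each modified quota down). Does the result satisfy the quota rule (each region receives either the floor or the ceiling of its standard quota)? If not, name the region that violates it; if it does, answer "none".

none

Standard quotas: Farrow 6.627, Galen 3.863, Dorne 1.807, Brisco 3.450, Harke 7.253.
Jefferson allocation: Farrow 7, Galen 4, Dorne 1, Brisco 3, Harke 8.
Every allocation lies between the lower and upper quota.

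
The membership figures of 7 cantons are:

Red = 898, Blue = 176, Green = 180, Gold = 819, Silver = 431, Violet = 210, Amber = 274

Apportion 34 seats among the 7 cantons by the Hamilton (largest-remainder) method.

Red=10; Blue=2; Green=2; Gold=9; Silver=5; Violet=3; Amber=3

Standard divisor: 2988 ÷ 34 ≈ 87.882.
Standard quotas: Red 10.218, Blue 2.003, Green 2.048, Gold 9.319, Silver 4.904, Violet 2.390, Amber 3.118.
Lower quotas: Red 10, Blue 2, Green 2, Gold 9, Silver 4, Violet 2, Amber 3 (sum 32, leaving 2 seats).
Remainders in descending order: Silver 0.904, Violet 0.390, Gold 0.319, Red 0.218, Amber 0.118, Green 0.048, Blue 0.003.
Largest remainders: Silver, Violet receive the extra seats.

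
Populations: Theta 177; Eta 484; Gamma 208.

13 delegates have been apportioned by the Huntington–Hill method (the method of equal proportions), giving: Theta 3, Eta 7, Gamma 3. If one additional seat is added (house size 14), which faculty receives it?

Priority for the next seat is population ÷ (√(s·(s+1))).
Priorities: Theta 51.095, Eta 64.677, Gamma 60.044.
Highest priority: Eta.

Eta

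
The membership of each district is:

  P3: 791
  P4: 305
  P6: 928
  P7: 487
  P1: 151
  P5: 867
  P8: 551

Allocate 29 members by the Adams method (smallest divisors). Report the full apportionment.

P3=6, P4=2, P6=6, P7=4, P1=1, P5=6, P8=4

Standard divisor 4080/29 ≈ 140.69; standard quotas: P3 5.622, P4 2.168, P6 6.596, P7 3.462, P1 1.073, P5 6.163, P8 3.916.
Rounding up gives 6, 3, 7, 4, 2, 7, 4 = 33 seats, so the divisor must be adjusted.
With modified divisor 156: modified quotas P3 5.071, P4 1.955, P6 5.949, P7 3.122, P1 0.968, P5 5.558, P8 3.532.
Rounding up: P3 6, P4 2, P6 6, P7 4, P1 1, P5 6, P8 4 (total 29).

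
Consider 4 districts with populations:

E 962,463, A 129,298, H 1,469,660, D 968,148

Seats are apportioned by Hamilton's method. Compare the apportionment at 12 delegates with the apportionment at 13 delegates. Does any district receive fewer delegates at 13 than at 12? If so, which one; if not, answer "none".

A

At 12 seats: E 3, A 1, H 5, D 3.
At 13 seats: E 4, A 0, H 5, D 4.
A drops from 1 to 0.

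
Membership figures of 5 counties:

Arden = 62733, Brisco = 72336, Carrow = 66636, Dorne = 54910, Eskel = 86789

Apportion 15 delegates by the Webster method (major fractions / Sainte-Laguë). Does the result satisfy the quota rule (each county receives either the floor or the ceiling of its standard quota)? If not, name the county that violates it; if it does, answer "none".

Standard quotas: Arden 2.740, Brisco 3.160, Carrow 2.911, Dorne 2.398, Eskel 3.791.
Webster allocation: Arden 3, Brisco 3, Carrow 3, Dorne 2, Eskel 4.
Every allocation lies between the lower and upper quota.

none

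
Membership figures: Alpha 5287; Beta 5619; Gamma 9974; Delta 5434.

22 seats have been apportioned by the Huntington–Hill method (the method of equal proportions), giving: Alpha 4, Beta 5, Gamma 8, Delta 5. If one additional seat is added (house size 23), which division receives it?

Alpha

Priority for the next seat is population ÷ (√(s·(s+1))).
Priorities: Alpha 1182.209, Beta 1025.884, Gamma 1175.447, Delta 992.108.
Highest priority: Alpha.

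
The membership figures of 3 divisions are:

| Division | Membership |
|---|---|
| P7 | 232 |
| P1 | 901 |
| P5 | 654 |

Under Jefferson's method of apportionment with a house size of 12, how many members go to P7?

Standard divisor 1787/12 ≈ 148.917; standard quotas: P7 1.558, P1 6.050, P5 4.392.
Rounding down gives 1, 6, 4 = 11 seats, so the divisor must be adjusted.
With modified divisor 130: modified quotas P7 1.785, P1 6.931, P5 5.031.
Rounding down: P7 1, P1 6, P5 5 (total 12).
P7 receives 1.

1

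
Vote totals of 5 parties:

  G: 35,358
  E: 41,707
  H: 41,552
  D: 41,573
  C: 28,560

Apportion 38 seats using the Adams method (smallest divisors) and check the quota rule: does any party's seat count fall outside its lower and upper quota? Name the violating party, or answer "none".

none

Standard quotas: G 7.118, E 8.397, H 8.365, D 8.370, C 5.750.
Adams allocation: G 7, E 9, H 8, D 8, C 6.
Every allocation lies between the lower and upper quota.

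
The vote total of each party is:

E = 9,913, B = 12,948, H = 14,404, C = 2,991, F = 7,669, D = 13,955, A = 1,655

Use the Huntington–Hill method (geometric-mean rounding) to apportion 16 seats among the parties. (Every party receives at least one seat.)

With divisor 4103: modified quotas E 2.416, B 3.156, H 3.511, C 0.729, F 1.869, D 3.401, A 0.403.
Geometric-mean thresholds: E √(2·3)=2.449, B √(3·4)=3.464, H √(3·4)=3.464, C (min 1), F √(1·2)=1.414, D √(3·4)=3.464, A (min 1).
Each quota rounded against its threshold gives E 2, B 3, H 4, C 1, F 2, D 3, A 1 (total 16).

E 2; B 3; H 4; C 1; F 2; D 3; A 1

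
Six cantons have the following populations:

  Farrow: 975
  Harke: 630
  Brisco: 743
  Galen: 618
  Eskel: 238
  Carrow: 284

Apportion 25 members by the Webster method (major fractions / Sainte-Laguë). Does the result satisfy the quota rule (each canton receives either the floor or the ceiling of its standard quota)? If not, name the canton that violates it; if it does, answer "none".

Standard quotas: Farrow 6.988, Harke 4.515, Brisco 5.325, Galen 4.429, Eskel 1.706, Carrow 2.036.
Webster allocation: Farrow 7, Harke 5, Brisco 5, Galen 4, Eskel 2, Carrow 2.
Every allocation lies between the lower and upper quota.

none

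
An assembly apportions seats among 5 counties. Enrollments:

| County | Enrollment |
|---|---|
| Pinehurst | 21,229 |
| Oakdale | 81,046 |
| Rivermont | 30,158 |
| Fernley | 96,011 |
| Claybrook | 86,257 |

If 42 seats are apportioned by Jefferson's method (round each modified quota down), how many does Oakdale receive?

11

Standard divisor 314701/42 ≈ 7492.881; standard quotas: Pinehurst 2.833, Oakdale 10.816, Rivermont 4.025, Fernley 12.814, Claybrook 11.512.
Rounding down gives 2, 10, 4, 12, 11 = 39 seats, so the divisor must be adjusted.
With modified divisor 7130: modified quotas Pinehurst 2.977, Oakdale 11.367, Rivermont 4.230, Fernley 13.466, Claybrook 12.098.
Rounding down: Pinehurst 2, Oakdale 11, Rivermont 4, Fernley 13, Claybrook 12 (total 42).
Oakdale receives 11.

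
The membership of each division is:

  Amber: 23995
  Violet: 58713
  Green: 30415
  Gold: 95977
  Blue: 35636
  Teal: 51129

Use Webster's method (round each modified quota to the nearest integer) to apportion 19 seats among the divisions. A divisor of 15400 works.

Amber: 2, Violet: 4, Green: 2, Gold: 6, Blue: 2, Teal: 3

With modified divisor 15400: modified quotas Amber 1.558, Violet 3.813, Green 1.975, Gold 6.232, Blue 2.314, Teal 3.320.
Rounding to the nearest integer: Amber 2, Violet 4, Green 2, Gold 6, Blue 2, Teal 3 (total 19).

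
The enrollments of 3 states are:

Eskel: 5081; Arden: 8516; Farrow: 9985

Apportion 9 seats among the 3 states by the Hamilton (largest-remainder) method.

Eskel 2, Arden 3, Farrow 4

The standard divisor is 23582/9 ≈ 2620.222.
Standard quotas: Eskel 1.9391, Arden 3.2501, Farrow 3.8107.
Lower quotas: Eskel 1, Arden 3, Farrow 3 (sum 7, leaving 2 seats).
Remainders in descending order: Eskel 0.9391, Farrow 0.8107, Arden 0.2501.
The surplus seats go to Eskel, Farrow.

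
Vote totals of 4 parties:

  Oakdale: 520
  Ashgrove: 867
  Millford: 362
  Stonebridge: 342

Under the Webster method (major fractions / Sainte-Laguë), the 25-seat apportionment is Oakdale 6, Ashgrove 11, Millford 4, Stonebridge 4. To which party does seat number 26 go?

Millford

Priority for the next seat is population ÷ (current seats + 0.5).
Priorities: Oakdale 80.000, Ashgrove 75.391, Millford 80.444, Stonebridge 76.000.
Highest priority: Millford.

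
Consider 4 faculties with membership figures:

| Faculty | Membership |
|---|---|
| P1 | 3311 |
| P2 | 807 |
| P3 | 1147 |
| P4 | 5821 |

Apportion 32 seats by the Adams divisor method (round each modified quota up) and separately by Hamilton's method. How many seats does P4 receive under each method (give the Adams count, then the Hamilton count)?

Adams: P1 9, P2 3, P3 4, P4 16.
Hamilton: P1 10, P2 2, P3 3, P4 17.
P4 gets 16 under Adams and 17 under Hamilton.

16 and 17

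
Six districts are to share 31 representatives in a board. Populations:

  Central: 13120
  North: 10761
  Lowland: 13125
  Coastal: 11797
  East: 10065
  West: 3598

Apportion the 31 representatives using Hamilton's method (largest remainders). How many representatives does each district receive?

Total 62466; standard divisor 62466/31 ≈ 2015.032.
Standard quotas: Central 6.5111, North 5.3404, Lowland 6.5135, Coastal 5.8545, East 4.9950, West 1.7856.
Lower quotas: Central 6, North 5, Lowland 6, Coastal 5, East 4, West 1 (sum 27, leaving 4 seats).
Remainders in descending order: East 0.9950, Coastal 0.8545, West 0.7856, Lowland 0.5135, Central 0.5111, North 0.3404.
Largest remainders: East, Coastal, West, Lowland receive the extra seats.

Central=6; North=5; Lowland=7; Coastal=6; East=5; West=2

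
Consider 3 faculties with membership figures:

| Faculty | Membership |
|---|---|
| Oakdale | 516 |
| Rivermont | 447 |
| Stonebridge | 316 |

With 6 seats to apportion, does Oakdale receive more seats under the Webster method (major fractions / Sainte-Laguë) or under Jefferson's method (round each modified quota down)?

Webster: Oakdale 2, Rivermont 2, Stonebridge 2.
Jefferson: Oakdale 3, Rivermont 2, Stonebridge 1.
Oakdale gets 2 under Webster and 3 under Jefferson.

Jefferson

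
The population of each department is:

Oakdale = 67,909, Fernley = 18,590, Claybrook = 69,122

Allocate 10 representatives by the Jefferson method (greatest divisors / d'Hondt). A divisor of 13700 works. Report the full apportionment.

Oakdale=4, Fernley=1, Claybrook=5

With modified divisor 13700: modified quotas Oakdale 4.957, Fernley 1.357, Claybrook 5.045.
Rounding down: Oakdale 4, Fernley 1, Claybrook 5 (total 10).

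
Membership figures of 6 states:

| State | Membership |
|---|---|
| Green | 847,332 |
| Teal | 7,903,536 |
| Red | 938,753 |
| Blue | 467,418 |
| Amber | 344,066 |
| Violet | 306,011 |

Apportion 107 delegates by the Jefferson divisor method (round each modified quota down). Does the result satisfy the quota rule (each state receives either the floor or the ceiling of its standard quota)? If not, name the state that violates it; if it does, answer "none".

Teal

Standard quotas: Green 8.389, Teal 78.252, Red 9.294, Blue 4.628, Amber 3.407, Violet 3.030.
Jefferson allocation: Green 8, Teal 80, Red 9, Blue 4, Amber 3, Violet 3.
Teal has quota 78.252 (lower 78, upper 79) but receives 80 — outside the quota interval.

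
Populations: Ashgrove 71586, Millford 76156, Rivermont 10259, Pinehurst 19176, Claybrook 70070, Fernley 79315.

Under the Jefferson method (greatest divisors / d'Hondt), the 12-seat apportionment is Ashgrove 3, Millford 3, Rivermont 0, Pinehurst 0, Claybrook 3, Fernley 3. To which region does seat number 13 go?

Fernley

Priority for the next seat is population ÷ (current seats + 1).
Priorities: Ashgrove 17896.500, Millford 19039.000, Rivermont 10259.000, Pinehurst 19176.000, Claybrook 17517.500, Fernley 19828.750.
Highest priority: Fernley.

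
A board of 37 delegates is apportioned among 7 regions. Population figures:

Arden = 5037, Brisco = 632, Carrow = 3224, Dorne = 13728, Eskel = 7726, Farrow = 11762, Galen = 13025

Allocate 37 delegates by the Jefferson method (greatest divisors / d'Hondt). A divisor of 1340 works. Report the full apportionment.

Arden 3; Brisco 0; Carrow 2; Dorne 10; Eskel 5; Farrow 8; Galen 9

With modified divisor 1340: modified quotas Arden 3.759, Brisco 0.472, Carrow 2.406, Dorne 10.245, Eskel 5.766, Farrow 8.778, Galen 9.720.
Rounding down: Arden 3, Brisco 0, Carrow 2, Dorne 10, Eskel 5, Farrow 8, Galen 9 (total 37).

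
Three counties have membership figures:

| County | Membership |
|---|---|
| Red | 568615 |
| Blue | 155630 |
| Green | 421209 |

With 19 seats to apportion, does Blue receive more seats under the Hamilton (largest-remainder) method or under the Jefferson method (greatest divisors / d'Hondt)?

Hamilton: Red 9, Blue 3, Green 7.
Jefferson: Red 10, Blue 2, Green 7.
Blue gets 3 under Hamilton and 2 under Jefferson.

Hamilton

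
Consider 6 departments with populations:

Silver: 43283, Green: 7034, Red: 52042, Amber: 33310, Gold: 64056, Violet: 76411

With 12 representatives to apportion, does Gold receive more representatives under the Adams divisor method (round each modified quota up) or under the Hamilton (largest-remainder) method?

Adams: Silver 2, Green 1, Red 2, Amber 2, Gold 2, Violet 3.
Hamilton: Silver 2, Green 0, Red 2, Amber 2, Gold 3, Violet 3.
Gold gets 2 under Adams and 3 under Hamilton.

Hamilton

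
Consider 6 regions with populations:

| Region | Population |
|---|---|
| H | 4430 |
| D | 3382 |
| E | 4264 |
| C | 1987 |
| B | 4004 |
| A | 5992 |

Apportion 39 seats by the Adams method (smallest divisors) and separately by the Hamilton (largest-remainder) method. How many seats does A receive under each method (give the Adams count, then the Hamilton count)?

Adams: H 7, D 6, E 7, C 3, B 7, A 9.
Hamilton: H 7, D 5, E 7, C 3, B 7, A 10.
A gets 9 under Adams and 10 under Hamilton.

9 and 10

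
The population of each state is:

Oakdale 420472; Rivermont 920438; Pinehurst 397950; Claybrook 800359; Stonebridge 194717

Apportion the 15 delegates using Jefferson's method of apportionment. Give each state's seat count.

Standard divisor 2733936/15 ≈ 182262.4; standard quotas: Oakdale 2.307, Rivermont 5.050, Pinehurst 2.183, Claybrook 4.391, Stonebridge 1.068.
Rounding down gives 2, 5, 2, 4, 1 = 14 seats, so the divisor must be adjusted.
With modified divisor 156700: modified quotas Oakdale 2.683, Rivermont 5.874, Pinehurst 2.540, Claybrook 5.108, Stonebridge 1.243.
Rounding down: Oakdale 2, Rivermont 5, Pinehurst 2, Claybrook 5, Stonebridge 1 (total 15).

Oakdale 2, Rivermont 5, Pinehurst 2, Claybrook 5, Stonebridge 1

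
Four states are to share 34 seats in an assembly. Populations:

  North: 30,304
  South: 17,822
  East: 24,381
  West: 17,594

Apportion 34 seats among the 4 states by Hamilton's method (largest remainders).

Total 90101; standard divisor 90101/34 ≈ 2650.029.
Standard quotas: North 11.4353, South 6.7252, East 9.2003, West 6.6392.
Lower quotas: North 11, South 6, East 9, West 6 (sum 32, leaving 2 seats).
Remainders in descending order: South 0.7252, West 0.6392, North 0.4353, East 0.2003.
Largest remainders: South, West receive the extra seats.

North=11, South=7, East=9, West=7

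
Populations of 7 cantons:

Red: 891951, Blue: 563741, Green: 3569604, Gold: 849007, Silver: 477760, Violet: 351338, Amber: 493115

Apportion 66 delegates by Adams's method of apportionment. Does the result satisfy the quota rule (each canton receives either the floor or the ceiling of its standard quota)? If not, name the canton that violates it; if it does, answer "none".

Standard quotas: Red 8.180, Blue 5.170, Green 32.737, Gold 7.786, Silver 4.382, Violet 3.222, Amber 4.522.
Adams allocation: Red 8, Blue 5, Green 31, Gold 8, Silver 5, Violet 4, Amber 5.
Green has quota 32.737 (lower 32, upper 33) but receives 31 — outside the quota interval.

Green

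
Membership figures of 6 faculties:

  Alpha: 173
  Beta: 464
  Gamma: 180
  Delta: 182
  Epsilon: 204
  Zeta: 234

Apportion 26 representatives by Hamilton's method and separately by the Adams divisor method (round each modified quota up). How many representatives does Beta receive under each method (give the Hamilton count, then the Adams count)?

9 and 8

Hamilton: Alpha 3, Beta 9, Gamma 3, Delta 3, Epsilon 4, Zeta 4.
Adams: Alpha 3, Beta 8, Gamma 3, Delta 4, Epsilon 4, Zeta 4.
Beta gets 9 under Hamilton and 8 under Adams.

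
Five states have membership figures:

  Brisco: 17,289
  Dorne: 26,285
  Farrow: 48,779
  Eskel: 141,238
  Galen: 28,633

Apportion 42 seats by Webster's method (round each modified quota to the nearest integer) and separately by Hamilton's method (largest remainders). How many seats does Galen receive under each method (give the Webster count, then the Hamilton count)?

5 and 4

Webster: Brisco 3, Dorne 4, Farrow 8, Eskel 22, Galen 5.
Hamilton: Brisco 3, Dorne 4, Farrow 8, Eskel 23, Galen 4.
Galen gets 5 under Webster and 4 under Hamilton.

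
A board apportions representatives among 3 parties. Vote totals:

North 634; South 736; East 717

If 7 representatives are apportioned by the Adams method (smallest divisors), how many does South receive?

3

Standard divisor 2087/7 ≈ 298.143; standard quotas: North 2.126, South 2.469, East 2.405.
Rounding up gives 3, 3, 3 = 9 seats, so the divisor must be adjusted.
With modified divisor 363: modified quotas North 1.747, South 2.028, East 1.975.
Rounding up: North 2, South 3, East 2 (total 7).
South receives 3.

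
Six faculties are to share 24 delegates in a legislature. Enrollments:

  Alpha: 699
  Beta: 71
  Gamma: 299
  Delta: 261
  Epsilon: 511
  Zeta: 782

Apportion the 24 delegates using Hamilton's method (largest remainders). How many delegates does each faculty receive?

Alpha=6, Beta=1, Gamma=3, Delta=2, Epsilon=5, Zeta=7

Total 2623; standard divisor 2623/24 ≈ 109.292.
Standard quotas: Alpha 6.396, Beta 0.650, Gamma 2.736, Delta 2.388, Epsilon 4.676, Zeta 7.155.
Lower quotas: Alpha 6, Beta 0, Gamma 2, Delta 2, Epsilon 4, Zeta 7 (sum 21, leaving 3 seats).
Remainders in descending order: Gamma 0.736, Epsilon 0.676, Beta 0.650, Alpha 0.396, Delta 0.388, Zeta 0.155.
Largest remainders: Gamma, Epsilon, Beta receive the extra seats.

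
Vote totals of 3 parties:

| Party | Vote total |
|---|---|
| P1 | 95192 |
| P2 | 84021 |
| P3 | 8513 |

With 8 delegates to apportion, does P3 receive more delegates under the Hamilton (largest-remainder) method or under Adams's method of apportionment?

Hamilton: P1 4, P2 4, P3 0.
Adams: P1 4, P2 3, P3 1.
P3 gets 0 under Hamilton and 1 under Adams.

Adams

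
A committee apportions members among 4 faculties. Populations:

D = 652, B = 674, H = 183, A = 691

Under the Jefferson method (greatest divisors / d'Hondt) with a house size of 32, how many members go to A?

Standard divisor 2200/32 ≈ 68.75; standard quotas: D 9.484, B 9.804, H 2.662, A 10.051.
Rounding down gives 9, 9, 2, 10 = 30 seats, so the divisor must be adjusted.
With modified divisor 64: modified quotas D 10.188, B 10.531, H 2.859, A 10.797.
Rounding down: D 10, B 10, H 2, A 10 (total 32).
A receives 10.

10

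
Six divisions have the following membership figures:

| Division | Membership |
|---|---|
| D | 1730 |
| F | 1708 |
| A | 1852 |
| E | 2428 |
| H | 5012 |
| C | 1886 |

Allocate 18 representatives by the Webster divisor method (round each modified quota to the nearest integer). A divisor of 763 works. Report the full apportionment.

With modified divisor 763: modified quotas D 2.267, F 2.239, A 2.427, E 3.182, H 6.569, C 2.472.
Rounding to the nearest integer: D 2, F 2, A 2, E 3, H 7, C 2 (total 18).

D 2; F 2; A 2; E 3; H 7; C 2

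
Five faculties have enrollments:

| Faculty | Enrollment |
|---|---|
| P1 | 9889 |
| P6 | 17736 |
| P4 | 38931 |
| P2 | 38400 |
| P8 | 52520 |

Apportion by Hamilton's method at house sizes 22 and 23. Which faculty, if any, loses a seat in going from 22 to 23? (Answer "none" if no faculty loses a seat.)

At 22 seats: P1 1, P6 3, P4 6, P2 5, P8 7.
At 23 seats: P1 1, P6 2, P4 6, P2 6, P8 8.
P6 drops from 3 to 2.

P6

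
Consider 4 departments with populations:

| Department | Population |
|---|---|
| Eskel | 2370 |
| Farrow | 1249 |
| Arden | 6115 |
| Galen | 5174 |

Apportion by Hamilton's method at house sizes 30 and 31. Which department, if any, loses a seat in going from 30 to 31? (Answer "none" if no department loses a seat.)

At 30 seats: Eskel 5, Farrow 3, Arden 12, Galen 10.
At 31 seats: Eskel 5, Farrow 2, Arden 13, Galen 11.
Farrow drops from 3 to 2.

Farrow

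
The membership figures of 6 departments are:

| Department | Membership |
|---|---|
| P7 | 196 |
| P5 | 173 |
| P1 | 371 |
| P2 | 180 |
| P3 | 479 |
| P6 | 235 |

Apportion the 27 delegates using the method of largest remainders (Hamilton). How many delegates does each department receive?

P7=3, P5=3, P1=6, P2=3, P3=8, P6=4

Total 1634; standard divisor 1634/27 ≈ 60.519.
Standard quotas: P7 3.239, P5 2.859, P1 6.130, P2 2.974, P3 7.915, P6 3.883.
Lower quotas: P7 3, P5 2, P1 6, P2 2, P3 7, P6 3 (sum 23, leaving 4 seats).
Remainders in descending order: P2 0.974, P3 0.915, P6 0.883, P5 0.859, P7 0.239, P1 0.130.
Largest remainders: P2, P3, P6, P5 receive the extra seats.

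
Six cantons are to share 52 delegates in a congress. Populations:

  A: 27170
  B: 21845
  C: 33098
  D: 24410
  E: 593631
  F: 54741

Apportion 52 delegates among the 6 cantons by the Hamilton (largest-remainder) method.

A 2, B 1, C 2, D 2, E 41, F 4

Total 754895; standard divisor 754895/52 ≈ 14517.212.
Standard quotas: A 1.8716, B 1.5048, C 2.2799, D 1.6815, E 40.8915, F 3.7708.
Lower quotas: A 1, B 1, C 2, D 1, E 40, F 3 (sum 48, leaving 4 seats).
Remainders in descending order: E 0.8915, A 0.8716, F 0.7708, D 0.6815, B 0.5048, C 0.2799.
The surplus seats go to E, A, F, D.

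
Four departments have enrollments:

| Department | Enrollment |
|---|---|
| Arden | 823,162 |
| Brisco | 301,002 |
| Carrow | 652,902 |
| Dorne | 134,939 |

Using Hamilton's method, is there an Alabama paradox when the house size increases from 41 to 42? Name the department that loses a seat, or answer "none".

none

At 41 seats: Arden 18, Brisco 6, Carrow 14, Dorne 3.
At 42 seats: Arden 18, Brisco 7, Carrow 14, Dorne 3.
No department's allocation decreased.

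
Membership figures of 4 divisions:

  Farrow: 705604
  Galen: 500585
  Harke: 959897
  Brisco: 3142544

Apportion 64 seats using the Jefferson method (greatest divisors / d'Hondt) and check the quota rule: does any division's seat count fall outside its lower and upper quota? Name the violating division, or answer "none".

Brisco

Standard quotas: Farrow 8.507, Galen 6.035, Harke 11.572, Brisco 37.886.
Jefferson allocation: Farrow 8, Galen 6, Harke 11, Brisco 39.
Brisco has quota 37.886 (lower 37, upper 38) but receives 39 — outside the quota interval.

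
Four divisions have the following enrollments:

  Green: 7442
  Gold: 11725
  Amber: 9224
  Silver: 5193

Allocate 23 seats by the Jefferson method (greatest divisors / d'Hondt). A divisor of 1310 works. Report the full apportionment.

With modified divisor 1310: modified quotas Green 5.681, Gold 8.950, Amber 7.041, Silver 3.964.
Rounding down: Green 5, Gold 8, Amber 7, Silver 3 (total 23).

Green: 5; Gold: 8; Amber: 7; Silver: 3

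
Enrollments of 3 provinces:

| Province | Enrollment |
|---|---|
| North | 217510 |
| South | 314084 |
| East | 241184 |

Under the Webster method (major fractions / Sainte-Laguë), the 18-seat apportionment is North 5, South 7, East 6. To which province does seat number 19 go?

Priority for the next seat is population ÷ (current seats + 0.5).
Priorities: North 39547.273, South 41877.867, East 37105.231.
Highest priority: South.

South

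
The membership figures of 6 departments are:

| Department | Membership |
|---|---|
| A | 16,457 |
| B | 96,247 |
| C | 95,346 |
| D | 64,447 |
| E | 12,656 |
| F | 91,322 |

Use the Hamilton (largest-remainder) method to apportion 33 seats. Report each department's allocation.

Total 376475; standard divisor 376475/33 ≈ 11408.333.
Standard quotas: A 1.4425, B 8.4366, C 8.3576, D 5.6491, E 1.1094, F 8.0049.
Lower quotas: A 1, B 8, C 8, D 5, E 1, F 8 (sum 31, leaving 2 seats).
Remainders in descending order: D 0.6491, A 0.4425, B 0.4366, C 0.3576, E 0.1094, F 0.0049.
Largest remainders: D, A receive the extra seats.

A: 2, B: 8, C: 8, D: 6, E: 1, F: 8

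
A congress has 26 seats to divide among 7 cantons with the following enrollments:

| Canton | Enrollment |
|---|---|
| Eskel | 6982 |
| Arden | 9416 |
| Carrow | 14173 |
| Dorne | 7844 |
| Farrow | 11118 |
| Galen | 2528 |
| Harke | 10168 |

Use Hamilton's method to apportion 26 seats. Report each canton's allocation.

Eskel: 3, Arden: 4, Carrow: 6, Dorne: 3, Farrow: 5, Galen: 1, Harke: 4

Total 62229; standard divisor 62229/26 ≈ 2393.423.
Standard quotas: Eskel 2.9172, Arden 3.9341, Carrow 5.9216, Dorne 3.2773, Farrow 4.6452, Galen 1.0562, Harke 4.2483.
Lower quotas: Eskel 2, Arden 3, Carrow 5, Dorne 3, Farrow 4, Galen 1, Harke 4 (sum 22, leaving 4 seats).
Remainders in descending order: Arden 0.9341, Carrow 0.9216, Eskel 0.9172, Farrow 0.6452, Dorne 0.2773, Harke 0.2483, Galen 0.0562.
The surplus seats go to Arden, Carrow, Eskel, Farrow.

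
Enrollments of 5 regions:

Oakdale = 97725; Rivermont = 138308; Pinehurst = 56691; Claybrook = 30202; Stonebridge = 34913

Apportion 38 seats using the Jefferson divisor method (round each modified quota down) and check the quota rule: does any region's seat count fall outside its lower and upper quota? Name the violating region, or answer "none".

Standard quotas: Oakdale 10.378, Rivermont 14.687, Pinehurst 6.020, Claybrook 3.207, Stonebridge 3.708.
Jefferson allocation: Oakdale 11, Rivermont 15, Pinehurst 6, Claybrook 3, Stonebridge 3.
Every allocation lies between the lower and upper quota.

none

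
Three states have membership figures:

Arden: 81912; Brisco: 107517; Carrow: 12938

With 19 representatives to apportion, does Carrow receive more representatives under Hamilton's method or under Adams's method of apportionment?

Hamilton: Arden 8, Brisco 10, Carrow 1.
Adams: Arden 7, Brisco 10, Carrow 2.
Carrow gets 1 under Hamilton and 2 under Adams.

Adams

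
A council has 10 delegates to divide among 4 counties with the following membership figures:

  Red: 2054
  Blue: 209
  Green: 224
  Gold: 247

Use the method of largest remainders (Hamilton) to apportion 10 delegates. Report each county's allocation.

Red 7, Blue 1, Green 1, Gold 1

The standard divisor is 2734/10 ≈ 273.4.
Standard quotas: Red 7.513, Blue 0.764, Green 0.819, Gold 0.903.
Lower quotas: Red 7, Blue 0, Green 0, Gold 0 (sum 7, leaving 3 seats).
Remainders in descending order: Gold 0.903, Green 0.819, Blue 0.764, Red 0.513.
The surplus seats go to Gold, Green, Blue.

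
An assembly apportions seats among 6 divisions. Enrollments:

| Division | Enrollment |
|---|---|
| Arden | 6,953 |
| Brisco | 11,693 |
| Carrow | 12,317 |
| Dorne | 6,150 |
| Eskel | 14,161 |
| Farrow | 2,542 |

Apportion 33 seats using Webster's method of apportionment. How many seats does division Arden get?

Standard divisor 53816/33 ≈ 1630.788; standard quotas: Arden 4.264, Brisco 7.170, Carrow 7.553, Dorne 3.771, Eskel 8.684, Farrow 1.559.
Rounding to the nearest integer gives 4, 7, 8, 4, 9, 2 = 34 seats, so the divisor must be adjusted.
With modified divisor 1650: modified quotas Arden 4.214, Brisco 7.087, Carrow 7.465, Dorne 3.727, Eskel 8.582, Farrow 1.541.
Rounding to the nearest integer: Arden 4, Brisco 7, Carrow 7, Dorne 4, Eskel 9, Farrow 2 (total 33).
Arden receives 4.

4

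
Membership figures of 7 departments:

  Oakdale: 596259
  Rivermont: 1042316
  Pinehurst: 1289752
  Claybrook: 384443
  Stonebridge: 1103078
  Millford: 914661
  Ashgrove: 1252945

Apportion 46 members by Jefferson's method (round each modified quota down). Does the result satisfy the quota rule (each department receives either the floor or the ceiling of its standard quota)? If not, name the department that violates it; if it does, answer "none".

none

Standard quotas: Oakdale 4.166, Rivermont 7.283, Pinehurst 9.012, Claybrook 2.686, Stonebridge 7.707, Millford 6.391, Ashgrove 8.755.
Jefferson allocation: Oakdale 4, Rivermont 7, Pinehurst 9, Claybrook 2, Stonebridge 8, Millford 7, Ashgrove 9.
Every allocation lies between the lower and upper quota.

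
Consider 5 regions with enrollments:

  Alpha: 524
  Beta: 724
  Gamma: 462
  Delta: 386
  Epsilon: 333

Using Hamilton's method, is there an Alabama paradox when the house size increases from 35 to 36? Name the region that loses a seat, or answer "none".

Delta

At 35 seats: Alpha 7, Beta 10, Gamma 7, Delta 6, Epsilon 5.
At 36 seats: Alpha 8, Beta 11, Gamma 7, Delta 5, Epsilon 5.
Delta drops from 6 to 5.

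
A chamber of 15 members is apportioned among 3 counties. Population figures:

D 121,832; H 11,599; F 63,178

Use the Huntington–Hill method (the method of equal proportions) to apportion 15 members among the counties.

D=9; H=1; F=5

With divisor 13485: modified quotas D 9.035, H 0.860, F 4.685.
Geometric-mean thresholds: D √(9·10)=9.487, H (min 1), F √(4·5)=4.472.
Each quota rounded against its threshold gives D 9, H 1, F 5 (total 15).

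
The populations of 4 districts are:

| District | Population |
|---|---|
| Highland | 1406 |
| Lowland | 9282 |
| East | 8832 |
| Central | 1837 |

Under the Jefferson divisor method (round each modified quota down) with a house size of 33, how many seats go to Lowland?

Standard divisor 21357/33 ≈ 647.182; standard quotas: Highland 2.172, Lowland 14.342, East 13.647, Central 2.838.
Rounding down gives 2, 14, 13, 2 = 31 seats, so the divisor must be adjusted.
With modified divisor 616.86: modified quotas Highland 2.279, Lowland 15.047, East 14.318, Central 2.978.
Rounding down: Highland 2, Lowland 15, East 14, Central 2 (total 33).
Lowland receives 15.

15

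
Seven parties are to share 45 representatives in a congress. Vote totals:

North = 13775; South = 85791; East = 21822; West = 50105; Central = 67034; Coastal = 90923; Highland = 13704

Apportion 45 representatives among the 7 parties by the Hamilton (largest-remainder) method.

The standard divisor is 343154/45 ≈ 7625.644.
Standard quotas: North 1.8064, South 11.2503, East 2.8617, West 6.5706, Central 8.7906, Coastal 11.9233, Highland 1.7971.
Lower quotas: North 1, South 11, East 2, West 6, Central 8, Coastal 11, Highland 1 (sum 40, leaving 5 seats).
Remainders in descending order: Coastal 0.9233, East 0.8617, North 0.8064, Highland 0.7971, Central 0.7906, West 0.5706, South 0.2503.
Largest remainders: Coastal, East, North, Highland, Central receive the extra seats.

North: 2, South: 11, East: 3, West: 6, Central: 9, Coastal: 12, Highland: 2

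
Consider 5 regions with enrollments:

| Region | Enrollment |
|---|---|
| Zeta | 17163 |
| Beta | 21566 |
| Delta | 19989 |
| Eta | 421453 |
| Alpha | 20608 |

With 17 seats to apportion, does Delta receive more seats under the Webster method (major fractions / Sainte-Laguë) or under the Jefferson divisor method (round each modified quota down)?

Webster

Webster: Zeta 1, Beta 1, Delta 1, Eta 13, Alpha 1.
Jefferson: Zeta 0, Beta 0, Delta 0, Eta 17, Alpha 0.
Delta gets 1 under Webster and 0 under Jefferson.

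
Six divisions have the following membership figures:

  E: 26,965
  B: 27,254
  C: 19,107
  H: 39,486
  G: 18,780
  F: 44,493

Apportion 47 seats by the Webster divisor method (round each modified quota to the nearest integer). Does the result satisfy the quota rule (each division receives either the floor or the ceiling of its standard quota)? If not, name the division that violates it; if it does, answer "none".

none

Standard quotas: E 7.197, B 7.275, C 5.100, H 10.539, G 5.013, F 11.876.
Webster allocation: E 7, B 7, C 5, H 11, G 5, F 12.
Every allocation lies between the lower and upper quota.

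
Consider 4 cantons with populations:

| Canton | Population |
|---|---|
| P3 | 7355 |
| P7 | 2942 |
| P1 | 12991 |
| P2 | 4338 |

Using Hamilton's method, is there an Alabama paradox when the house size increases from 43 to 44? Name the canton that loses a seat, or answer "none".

P7

At 43 seats: P3 11, P7 5, P1 20, P2 7.
At 44 seats: P3 12, P7 4, P1 21, P2 7.
P7 drops from 5 to 4.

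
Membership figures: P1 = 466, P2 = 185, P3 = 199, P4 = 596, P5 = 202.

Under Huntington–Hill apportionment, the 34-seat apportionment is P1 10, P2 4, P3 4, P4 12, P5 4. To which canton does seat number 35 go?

P4

Priority for the next seat is population ÷ (√(s·(s+1))).
Priorities: P1 44.431, P2 41.367, P3 44.498, P4 47.718, P5 45.169.
Highest priority: P4.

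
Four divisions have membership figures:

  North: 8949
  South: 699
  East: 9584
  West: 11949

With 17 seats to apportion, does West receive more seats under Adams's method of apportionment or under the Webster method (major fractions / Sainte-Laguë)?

Webster

Adams: North 5, South 1, East 5, West 6.
Webster: North 5, South 0, East 5, West 7.
West gets 6 under Adams and 7 under Webster.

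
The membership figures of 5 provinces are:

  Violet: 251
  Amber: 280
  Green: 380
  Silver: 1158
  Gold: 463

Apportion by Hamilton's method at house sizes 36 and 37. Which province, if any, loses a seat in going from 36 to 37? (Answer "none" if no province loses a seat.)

none

At 36 seats: Violet 4, Amber 4, Green 5, Silver 16, Gold 7.
At 37 seats: Violet 4, Amber 4, Green 5, Silver 17, Gold 7.
No province's allocation decreased.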